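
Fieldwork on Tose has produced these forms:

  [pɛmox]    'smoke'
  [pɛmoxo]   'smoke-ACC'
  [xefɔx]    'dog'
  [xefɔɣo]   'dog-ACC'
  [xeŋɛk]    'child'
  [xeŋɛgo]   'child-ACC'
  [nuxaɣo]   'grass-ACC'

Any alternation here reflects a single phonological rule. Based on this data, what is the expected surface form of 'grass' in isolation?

'dog' shows [x] ~ [ɣ] at the end of the stem ([xefɔx] vs [xefɔɣo]).
If /x/ were underlying and a rule turned it into [ɣ] before the ACC suffix, 'smoke' would also alternate; but it has [x] in both [pɛmox] and [pɛmoxo].
The alternation reflects word-final obstruent devoicing: voiced obstruents become voiceless word-finally. /ɣ/ is underlying.
From [nuxaɣo] the stem 'grass' is /nuxaɣ/; word-finally this yields [nuxax].

[nuxax]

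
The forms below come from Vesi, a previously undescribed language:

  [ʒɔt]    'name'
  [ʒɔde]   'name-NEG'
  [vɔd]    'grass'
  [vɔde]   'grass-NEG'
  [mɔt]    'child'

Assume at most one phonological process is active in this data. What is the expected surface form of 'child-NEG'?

[mɔde]

The root 'name' surfaces as [ʒɔt] and [ʒɔde], with a stem-final [t] ~ [d] alternation.
Compare 'grass', with invariant [d] in [vɔd] and [vɔde]: an analysis with underlying /d/ and a rule producing [t] in isolation would wrongly predict alternation here too.
Therefore /t/ is basic and [d] is derived by intervocalic voicing (voiceless stops become voiced between vowels).
From [mɔt] the stem 'child' is /mɔt/; between vowels this yields [mɔde].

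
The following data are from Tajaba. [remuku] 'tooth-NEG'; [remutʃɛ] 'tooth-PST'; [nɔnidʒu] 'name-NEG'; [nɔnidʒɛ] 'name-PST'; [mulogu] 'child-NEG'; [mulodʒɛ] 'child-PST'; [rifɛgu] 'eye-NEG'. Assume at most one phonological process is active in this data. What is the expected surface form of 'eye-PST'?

The root 'child' surfaces as [mulogu] and [mulodʒɛ], with a stem-final [g] ~ [dʒ] alternation.
The stem 'name' ([nɔnidʒu], [nɔnidʒɛ]) shows [dʒ] unchanged in both environments, so [dʒ] cannot be basic with [g] derived before the NEG suffix.
The underlying segment must be /g/; /k/ and /g/ become palato-alveolar [tʃ] and [dʒ] before a front vowel, yielding [dʒ] there.
The one attested form of 'eye', [rifɛgu], shows underlying /rifɛg/. Applying the same rule before a front vowel gives [rifɛdʒɛ].

[rifɛdʒɛ]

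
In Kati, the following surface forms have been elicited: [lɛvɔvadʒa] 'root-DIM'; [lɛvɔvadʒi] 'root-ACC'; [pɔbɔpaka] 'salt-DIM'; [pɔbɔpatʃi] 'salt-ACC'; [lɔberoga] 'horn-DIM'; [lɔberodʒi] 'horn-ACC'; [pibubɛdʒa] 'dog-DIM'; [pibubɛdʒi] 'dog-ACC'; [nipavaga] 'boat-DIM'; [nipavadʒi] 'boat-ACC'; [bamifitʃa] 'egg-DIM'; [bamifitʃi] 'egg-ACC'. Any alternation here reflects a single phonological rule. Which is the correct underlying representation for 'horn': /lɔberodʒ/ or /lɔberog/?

/lɔberog/

In [lɔberoga] and [lɔberodʒi] the final segment of 'horn' alternates: [g] ~ [dʒ].
But 'dog' keeps [dʒ] in both environments ([pibubɛdʒa], [pibubɛdʒi]), so there is no rule changing /dʒ/ to [g] before the DIM suffix.
So /g/ is underlying, and a rule of palatalization before a front vowel — /k/ and /g/ become palato-alveolar [tʃ] and [dʒ] before a front vowel — gives [dʒ].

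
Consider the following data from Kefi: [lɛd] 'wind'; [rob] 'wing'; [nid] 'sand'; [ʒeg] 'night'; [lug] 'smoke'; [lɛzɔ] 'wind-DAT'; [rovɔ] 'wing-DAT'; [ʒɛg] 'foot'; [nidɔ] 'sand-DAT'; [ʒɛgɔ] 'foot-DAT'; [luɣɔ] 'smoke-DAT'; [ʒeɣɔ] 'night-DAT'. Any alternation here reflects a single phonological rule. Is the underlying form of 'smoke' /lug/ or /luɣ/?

/luɣ/

In [luɣɔ] and [lug] the final segment of 'smoke' alternates: [ɣ] ~ [g].
But 'foot' keeps [g] in both environments ([ʒɛgɔ], [ʒɛg]), so there is no rule changing /g/ to [ɣ] before the DAT suffix.
The underlying segment must be /ɣ/; voiced fricatives become stops word-finally, yielding [g] there.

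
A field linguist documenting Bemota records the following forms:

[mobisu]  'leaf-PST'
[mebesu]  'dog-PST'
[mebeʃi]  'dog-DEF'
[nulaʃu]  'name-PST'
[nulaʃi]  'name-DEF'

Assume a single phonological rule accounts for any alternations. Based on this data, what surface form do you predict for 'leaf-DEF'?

The root 'dog' surfaces as [mebesu] and [mebeʃi], with a stem-final [s] ~ [ʃ] alternation.
Compare 'name', with invariant [ʃ] in [nulaʃu] and [nulaʃi]: an analysis with underlying /ʃ/ and a rule producing [s] before the PST suffix would wrongly predict alternation here too.
The alternation reflects palatalization before a front vowel: /s/ becomes palato-alveolar [ʃ] before a front vowel. /s/ is underlying.
From [mobisu] the stem 'leaf' is /mobis/; before a front vowel this yields [mobiʃi].

[mobiʃi]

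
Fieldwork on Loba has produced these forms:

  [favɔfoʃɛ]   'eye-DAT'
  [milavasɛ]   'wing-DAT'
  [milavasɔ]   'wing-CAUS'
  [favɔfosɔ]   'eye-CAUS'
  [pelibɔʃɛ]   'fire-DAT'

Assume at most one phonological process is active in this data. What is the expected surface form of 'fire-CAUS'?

[pelibɔsɔ]

The root 'eye' surfaces as [favɔfosɔ] and [favɔfoʃɛ], with a stem-final [s] ~ [ʃ] alternation.
But 'wing' keeps [s] in both environments ([milavasɔ], [milavasɛ]), so there is no rule changing /s/ to [ʃ] before the DAT suffix.
So /ʃ/ is underlying, and a rule of depalatalization — palato-alveolar /ʃ/ becomes [s] when no front vowel follows — gives [s].
The one attested form of 'fire', [pelibɔʃɛ], shows underlying /pelibɔʃ/. Applying the same rule when no front vowel follows gives [pelibɔsɔ].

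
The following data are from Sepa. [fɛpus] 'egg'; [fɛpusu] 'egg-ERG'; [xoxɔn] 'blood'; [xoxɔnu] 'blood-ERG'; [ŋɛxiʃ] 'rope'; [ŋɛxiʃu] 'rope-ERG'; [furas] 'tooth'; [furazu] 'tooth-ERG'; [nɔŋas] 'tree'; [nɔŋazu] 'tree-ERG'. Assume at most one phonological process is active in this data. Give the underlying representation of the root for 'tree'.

In [nɔŋas] and [nɔŋazu] the final segment of 'tree' alternates: [s] ~ [z].
If /s/ were underlying and a rule turned it into [z] before the ERG suffix, 'egg' would also alternate; but it has [s] in both [fɛpus] and [fɛpusu].
So /z/ is underlying, and a rule of word-final obstruent devoicing — voiced obstruents become voiceless word-finally — gives [s].

/nɔŋaz/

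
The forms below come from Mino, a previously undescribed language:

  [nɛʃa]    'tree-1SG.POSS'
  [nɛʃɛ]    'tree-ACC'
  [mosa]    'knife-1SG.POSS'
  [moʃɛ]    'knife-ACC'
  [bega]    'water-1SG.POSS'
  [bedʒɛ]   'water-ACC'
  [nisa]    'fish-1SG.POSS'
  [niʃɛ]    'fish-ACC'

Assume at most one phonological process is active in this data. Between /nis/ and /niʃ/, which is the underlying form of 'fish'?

/nis/

The stem for 'fish' ends in [s] in [nisa] but [ʃ] in [niʃɛ].
But 'tree' keeps [ʃ] in both environments ([nɛʃa], [nɛʃɛ]), so there is no rule changing /ʃ/ to [s] before the 1SG.POSS suffix.
The alternation reflects palatalization before a front vowel: /g/ and /s/ become palato-alveolar [dʒ] and [ʃ] before a front vowel. /s/ is underlying.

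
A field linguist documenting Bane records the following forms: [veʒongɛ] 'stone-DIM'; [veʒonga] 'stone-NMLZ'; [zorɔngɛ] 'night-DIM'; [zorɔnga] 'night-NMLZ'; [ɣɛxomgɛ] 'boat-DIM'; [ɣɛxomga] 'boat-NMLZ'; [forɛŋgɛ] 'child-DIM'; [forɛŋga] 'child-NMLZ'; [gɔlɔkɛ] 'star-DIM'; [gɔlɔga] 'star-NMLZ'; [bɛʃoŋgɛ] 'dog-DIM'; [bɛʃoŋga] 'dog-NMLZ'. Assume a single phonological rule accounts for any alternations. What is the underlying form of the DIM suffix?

/-kɛ/

The DIM suffix surfaces as [-gɛ] and [-kɛ], depending on the final segment of the stem.
The NMLZ suffix, which begins with [g], is invariant after every stem; so [g] is not altered by any rule here.
So the underlying form is /-kɛ/, and voiceless stops become voiced after a nasal.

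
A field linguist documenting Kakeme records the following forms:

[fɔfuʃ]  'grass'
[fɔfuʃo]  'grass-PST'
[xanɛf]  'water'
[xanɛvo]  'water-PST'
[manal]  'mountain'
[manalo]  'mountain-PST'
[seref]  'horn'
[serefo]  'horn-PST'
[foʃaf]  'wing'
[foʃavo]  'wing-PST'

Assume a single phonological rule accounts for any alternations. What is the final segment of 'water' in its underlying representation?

The stem for 'water' ends in [f] in [xanɛf] but [v] in [xanɛvo].
If /f/ were underlying and a rule turned it into [v] before the PST suffix, 'horn' would also alternate; but it has [f] in both [seref] and [serefo].
So /v/ is underlying, and a rule of word-final obstruent devoicing — voiced obstruents become voiceless word-finally — gives [f].

/v/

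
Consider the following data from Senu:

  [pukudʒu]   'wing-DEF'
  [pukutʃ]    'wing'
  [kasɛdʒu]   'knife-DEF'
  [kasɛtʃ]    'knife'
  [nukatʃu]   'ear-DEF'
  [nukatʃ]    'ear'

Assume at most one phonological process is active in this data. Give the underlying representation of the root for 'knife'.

'knife' shows [dʒ] ~ [tʃ] at the end of the stem ([kasɛdʒu] vs [kasɛtʃ]).
If /tʃ/ were underlying and a rule turned it into [dʒ] before the DEF suffix, 'ear' would also alternate; but it has [tʃ] in both [nukatʃu] and [nukatʃ].
So /dʒ/ is underlying, and a rule of word-final obstruent devoicing — voiced obstruents become voiceless word-finally — gives [tʃ].

/kasɛdʒ/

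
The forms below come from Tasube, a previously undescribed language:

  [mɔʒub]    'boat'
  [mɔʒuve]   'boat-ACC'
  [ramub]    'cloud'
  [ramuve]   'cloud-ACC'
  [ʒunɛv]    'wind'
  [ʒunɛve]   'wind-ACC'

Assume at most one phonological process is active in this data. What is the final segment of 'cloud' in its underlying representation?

/b/

The root 'cloud' surfaces as [ramub] and [ramuve], with a stem-final [b] ~ [v] alternation.
Compare 'wind', with invariant [v] in [ʒunɛv] and [ʒunɛve]: an analysis with underlying /v/ and a rule producing [b] in isolation would wrongly predict alternation here too.
The underlying segment must be /b/; voiced stops become fricatives between vowels, yielding [v] there.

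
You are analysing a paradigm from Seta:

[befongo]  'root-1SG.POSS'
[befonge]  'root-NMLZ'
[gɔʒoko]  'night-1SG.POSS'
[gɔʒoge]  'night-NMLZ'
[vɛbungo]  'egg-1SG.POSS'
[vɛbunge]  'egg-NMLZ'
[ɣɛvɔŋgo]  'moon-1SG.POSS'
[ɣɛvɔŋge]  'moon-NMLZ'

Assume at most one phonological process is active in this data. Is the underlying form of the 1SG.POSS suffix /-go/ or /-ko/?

/-ko/

The 1SG.POSS morpheme has two allomorphs, [-go] and [-ko].
The NMLZ suffix, which begins with [g], is invariant after every stem; so [g] is not altered by any rule here.
The 1SG.POSS suffix is therefore /-ko/ underlyingly, with post-nasal voicing: voiceless stops become voiced after a nasal.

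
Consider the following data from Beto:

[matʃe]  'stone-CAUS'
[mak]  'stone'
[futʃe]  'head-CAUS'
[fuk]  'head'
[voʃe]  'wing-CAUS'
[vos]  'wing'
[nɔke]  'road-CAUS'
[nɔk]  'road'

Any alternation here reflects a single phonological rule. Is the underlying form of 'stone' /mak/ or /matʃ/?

'stone' shows [tʃ] ~ [k] at the end of the stem ([matʃe] vs [mak]).
Compare 'road', with invariant [k] in [nɔke] and [nɔk]: an analysis with underlying /k/ and a rule producing [tʃ] before the CAUS suffix would wrongly predict alternation here too.
The alternation reflects depalatalization: palato-alveolar /tʃ/ and /ʃ/ become [k] and [s] when no front vowel follows. /tʃ/ is underlying.

/matʃ/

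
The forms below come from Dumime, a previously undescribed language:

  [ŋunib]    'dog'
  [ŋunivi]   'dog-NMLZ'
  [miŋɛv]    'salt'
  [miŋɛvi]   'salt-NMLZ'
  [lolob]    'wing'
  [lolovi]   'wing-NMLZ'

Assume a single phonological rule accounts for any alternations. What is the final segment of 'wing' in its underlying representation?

The stem for 'wing' ends in [b] in [lolob] but [v] in [lolovi].
But 'salt' keeps [v] in both environments ([miŋɛv], [miŋɛvi]), so there is no rule changing /v/ to [b] in isolation.
Therefore /b/ is basic and [v] is derived by intervocalic spirantization (voiced stops become fricatives between vowels).

/b/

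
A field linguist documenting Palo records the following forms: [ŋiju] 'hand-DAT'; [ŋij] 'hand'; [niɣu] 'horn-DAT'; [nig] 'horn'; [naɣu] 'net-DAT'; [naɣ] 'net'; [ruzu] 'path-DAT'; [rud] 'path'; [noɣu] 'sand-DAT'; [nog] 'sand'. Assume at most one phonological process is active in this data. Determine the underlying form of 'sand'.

/nog/

In [noɣu] and [nog] the final segment of 'sand' alternates: [ɣ] ~ [g].
If /ɣ/ were underlying and a rule turned it into [g] in isolation, 'net' would also alternate; but it has [ɣ] in both [naɣu] and [naɣ].
The underlying segment must be /g/; voiced stops become fricatives between vowels, yielding [ɣ] there.
So 'sand' = /nog/.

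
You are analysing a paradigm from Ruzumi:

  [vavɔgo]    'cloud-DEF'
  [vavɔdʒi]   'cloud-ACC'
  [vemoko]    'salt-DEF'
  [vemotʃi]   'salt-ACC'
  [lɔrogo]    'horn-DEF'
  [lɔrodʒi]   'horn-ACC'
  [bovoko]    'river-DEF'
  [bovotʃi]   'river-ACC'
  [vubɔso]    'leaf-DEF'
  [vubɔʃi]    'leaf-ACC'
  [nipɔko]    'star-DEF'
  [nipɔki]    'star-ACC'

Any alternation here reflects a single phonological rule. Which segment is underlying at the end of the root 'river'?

/tʃ/

In [bovoko] and [bovotʃi] the final segment of 'river' alternates: [k] ~ [tʃ].
The stem 'star' ([nipɔko], [nipɔki]) shows [k] unchanged in both environments, so [k] cannot be basic with [tʃ] derived before the ACC suffix.
The underlying segment must be /tʃ/; palato-alveolar /tʃ/, /dʒ/ and /ʃ/ become [k], [g] and [s] when no front vowel follows, yielding [k] there.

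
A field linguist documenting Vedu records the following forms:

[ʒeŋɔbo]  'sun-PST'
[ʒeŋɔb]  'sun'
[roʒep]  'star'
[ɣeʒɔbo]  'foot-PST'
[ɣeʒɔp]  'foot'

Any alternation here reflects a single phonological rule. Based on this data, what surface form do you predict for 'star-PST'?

[roʒebo]

In [ɣeʒɔbo] and [ɣeʒɔp] the final segment of 'foot' alternates: [b] ~ [p].
Compare 'sun', with invariant [b] in [ʒeŋɔbo] and [ʒeŋɔb]: an analysis with underlying /b/ and a rule producing [p] in isolation would wrongly predict alternation here too.
So /p/ is underlying, and a rule of intervocalic voicing — voiceless stops become voiced between vowels — gives [b].
From [roʒep] the stem 'star' is /roʒep/; between vowels this yields [roʒebo].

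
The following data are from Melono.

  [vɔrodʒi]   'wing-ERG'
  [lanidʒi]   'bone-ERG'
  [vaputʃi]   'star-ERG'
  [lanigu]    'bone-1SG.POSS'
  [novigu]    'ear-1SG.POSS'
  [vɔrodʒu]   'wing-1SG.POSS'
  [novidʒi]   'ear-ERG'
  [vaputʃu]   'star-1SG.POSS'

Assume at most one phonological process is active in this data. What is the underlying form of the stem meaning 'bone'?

The stem for 'bone' ends in [dʒ] in [lanidʒi] but [g] in [lanigu].
But 'wing' keeps [dʒ] in both environments ([vɔrodʒi], [vɔrodʒu]), so there is no rule changing /dʒ/ to [g] before the 1SG.POSS suffix.
The underlying segment must be /g/; /g/ becomes palato-alveolar [dʒ] before a front vowel, yielding [dʒ] there.

/lanig/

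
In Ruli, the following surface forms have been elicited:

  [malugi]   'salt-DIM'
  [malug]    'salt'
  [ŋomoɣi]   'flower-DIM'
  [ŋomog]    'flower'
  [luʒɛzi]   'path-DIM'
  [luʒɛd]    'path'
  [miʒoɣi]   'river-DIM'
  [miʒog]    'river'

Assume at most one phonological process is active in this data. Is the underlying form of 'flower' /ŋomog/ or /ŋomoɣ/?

/ŋomoɣ/

In [ŋomoɣi] and [ŋomog] the final segment of 'flower' alternates: [ɣ] ~ [g].
But 'salt' keeps [g] in both environments ([malugi], [malug]), so there is no rule changing /g/ to [ɣ] before the DIM suffix.
Therefore /ɣ/ is basic and [g] is derived by word-final hardening (voiced fricatives become stops word-finally).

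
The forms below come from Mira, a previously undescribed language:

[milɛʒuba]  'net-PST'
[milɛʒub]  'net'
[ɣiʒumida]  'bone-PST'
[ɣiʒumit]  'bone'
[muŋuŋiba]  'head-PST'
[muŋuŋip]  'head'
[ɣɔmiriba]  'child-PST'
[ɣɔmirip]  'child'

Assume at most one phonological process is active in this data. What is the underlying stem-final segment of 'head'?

'head' shows [b] ~ [p] at the end of the stem ([muŋuŋiba] vs [muŋuŋip]).
The stem 'net' ([milɛʒuba], [milɛʒub]) shows [b] unchanged in both environments, so [b] cannot be basic with [p] derived in isolation.
Therefore /p/ is basic and [b] is derived by intervocalic voicing (voiceless stops become voiced between vowels).

/p/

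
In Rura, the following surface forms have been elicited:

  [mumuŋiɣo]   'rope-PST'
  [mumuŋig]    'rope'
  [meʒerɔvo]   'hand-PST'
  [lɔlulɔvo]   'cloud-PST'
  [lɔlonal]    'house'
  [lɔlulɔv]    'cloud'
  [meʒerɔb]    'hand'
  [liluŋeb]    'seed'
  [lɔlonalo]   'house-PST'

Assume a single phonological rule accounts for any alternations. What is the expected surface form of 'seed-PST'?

[liluŋevo]

The root 'hand' surfaces as [meʒerɔb] and [meʒerɔvo], with a stem-final [b] ~ [v] alternation.
But 'cloud' keeps [v] in both environments ([lɔlulɔv], [lɔlulɔvo]), so there is no rule changing /v/ to [b] in isolation.
The alternation reflects intervocalic spirantization: voiced stops become fricatives between vowels. /b/ is underlying.
The one attested form of 'seed', [liluŋeb], shows underlying /liluŋeb/. Applying the same rule between vowels gives [liluŋevo].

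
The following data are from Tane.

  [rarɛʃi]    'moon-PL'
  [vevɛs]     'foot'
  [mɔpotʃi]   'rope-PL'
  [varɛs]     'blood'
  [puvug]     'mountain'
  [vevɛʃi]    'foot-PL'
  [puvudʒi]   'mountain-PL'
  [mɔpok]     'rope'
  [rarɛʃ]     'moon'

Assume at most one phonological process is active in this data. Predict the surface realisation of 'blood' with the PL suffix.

[varɛʃi]

'foot' shows [s] ~ [ʃ] at the end of the stem ([vevɛs] vs [vevɛʃi]).
But 'moon' keeps [ʃ] in both environments ([rarɛʃ], [rarɛʃi]), so there is no rule changing /ʃ/ to [s] in isolation.
So /s/ is underlying, and a rule of palatalization before a front vowel — /k/, /g/ and /s/ become palato-alveolar [tʃ], [dʒ] and [ʃ] before a front vowel — gives [ʃ].
From [varɛs] the stem 'blood' is /varɛs/; before a front vowel this yields [varɛʃi].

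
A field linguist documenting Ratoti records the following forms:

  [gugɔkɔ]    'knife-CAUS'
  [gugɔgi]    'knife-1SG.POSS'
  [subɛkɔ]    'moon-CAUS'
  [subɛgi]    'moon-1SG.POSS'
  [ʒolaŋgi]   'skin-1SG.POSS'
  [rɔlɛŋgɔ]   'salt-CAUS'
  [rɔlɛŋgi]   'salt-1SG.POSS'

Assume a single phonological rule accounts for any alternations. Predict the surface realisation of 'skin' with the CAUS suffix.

The CAUS morpheme has two allomorphs, [-gɔ] and [-kɔ].
By contrast the 1SG.POSS suffix keeps its initial [g] throughout — that segment must be underlying.
The CAUS suffix is therefore /-kɔ/ underlyingly, with post-nasal voicing: voiceless stops become voiced after a nasal.
After 'skin', which ends in a nasal, the suffix surfaces as [-gɔ], giving [ʒolaŋgɔ].

[ʒolaŋgɔ]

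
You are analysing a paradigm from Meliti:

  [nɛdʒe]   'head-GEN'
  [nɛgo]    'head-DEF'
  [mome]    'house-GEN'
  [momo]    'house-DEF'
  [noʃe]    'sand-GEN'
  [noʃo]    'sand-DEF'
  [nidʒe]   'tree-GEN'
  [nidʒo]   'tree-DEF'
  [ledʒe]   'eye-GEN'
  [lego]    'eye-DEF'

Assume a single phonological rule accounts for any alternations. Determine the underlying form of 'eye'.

/leg/

In [ledʒe] and [lego] the final segment of 'eye' alternates: [dʒ] ~ [g].
The stem 'tree' ([nidʒe], [nidʒo]) shows [dʒ] unchanged in both environments, so [dʒ] cannot be basic with [g] derived before the DEF suffix.
The underlying segment must be /g/; /g/ becomes palato-alveolar [dʒ] before a front vowel, yielding [dʒ] there.
Hence 'eye' is /leg/ underlyingly.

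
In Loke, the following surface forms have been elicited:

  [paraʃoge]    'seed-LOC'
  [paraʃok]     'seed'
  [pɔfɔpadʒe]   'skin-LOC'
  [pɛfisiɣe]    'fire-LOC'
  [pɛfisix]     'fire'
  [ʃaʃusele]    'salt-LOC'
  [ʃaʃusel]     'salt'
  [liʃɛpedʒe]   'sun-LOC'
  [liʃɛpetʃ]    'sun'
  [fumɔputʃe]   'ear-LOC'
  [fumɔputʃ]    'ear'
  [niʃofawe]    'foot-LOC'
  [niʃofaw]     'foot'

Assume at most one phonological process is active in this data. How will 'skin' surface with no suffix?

[pɔfɔpatʃ]

The stem for 'sun' ends in [dʒ] in [liʃɛpedʒe] but [tʃ] in [liʃɛpetʃ].
The stem 'ear' ([fumɔputʃe], [fumɔputʃ]) shows [tʃ] unchanged in both environments, so [tʃ] cannot be basic with [dʒ] derived before the LOC suffix.
The alternation reflects word-final obstruent devoicing: voiced obstruents become voiceless word-finally. /dʒ/ is underlying.
The one attested form of 'skin', [pɔfɔpadʒe], shows underlying /pɔfɔpadʒ/. Applying the same rule word-finally gives [pɔfɔpatʃ].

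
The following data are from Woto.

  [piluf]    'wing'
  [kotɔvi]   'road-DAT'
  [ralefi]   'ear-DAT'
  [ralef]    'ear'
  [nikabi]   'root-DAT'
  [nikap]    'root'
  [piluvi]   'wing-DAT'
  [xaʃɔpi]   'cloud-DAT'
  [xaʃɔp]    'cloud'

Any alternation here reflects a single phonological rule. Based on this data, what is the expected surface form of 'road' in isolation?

[kotɔf]

'wing' shows [v] ~ [f] at the end of the stem ([piluvi] vs [piluf]).
But 'ear' keeps [f] in both environments ([ralefi], [ralef]), so there is no rule changing /f/ to [v] before the DAT suffix.
The underlying segment must be /v/; voiced obstruents become voiceless word-finally, yielding [f] there.
The one attested form of 'road', [kotɔvi], shows underlying /kotɔv/. Applying the same rule word-finally gives [kotɔf].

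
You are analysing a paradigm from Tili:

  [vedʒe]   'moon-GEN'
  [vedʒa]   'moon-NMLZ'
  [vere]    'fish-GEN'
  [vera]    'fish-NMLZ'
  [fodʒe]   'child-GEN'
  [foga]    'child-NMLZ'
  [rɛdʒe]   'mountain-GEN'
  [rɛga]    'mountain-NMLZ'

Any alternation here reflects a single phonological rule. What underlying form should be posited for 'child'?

/fog/

'child' shows [dʒ] ~ [g] at the end of the stem ([fodʒe] vs [foga]).
Compare 'moon', with invariant [dʒ] in [vedʒe] and [vedʒa]: an analysis with underlying /dʒ/ and a rule producing [g] before the NMLZ suffix would wrongly predict alternation here too.
So /g/ is underlying, and a rule of palatalization before a front vowel — /g/ becomes palato-alveolar [dʒ] before a front vowel — gives [dʒ].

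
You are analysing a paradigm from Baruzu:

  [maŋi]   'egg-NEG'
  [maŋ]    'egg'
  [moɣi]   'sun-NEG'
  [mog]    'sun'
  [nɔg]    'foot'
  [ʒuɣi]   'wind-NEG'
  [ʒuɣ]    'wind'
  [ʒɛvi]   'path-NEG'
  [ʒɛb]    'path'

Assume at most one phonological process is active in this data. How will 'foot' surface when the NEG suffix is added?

In [moɣi] and [mog] the final segment of 'sun' alternates: [ɣ] ~ [g].
The stem 'wind' ([ʒuɣi], [ʒuɣ]) shows [ɣ] unchanged in both environments, so [ɣ] cannot be basic with [g] derived in isolation.
So /g/ is underlying, and a rule of intervocalic spirantization — voiced stops become fricatives between vowels — gives [ɣ].
From [nɔg] the stem 'foot' is /nɔg/; between vowels this yields [nɔɣi].

[nɔɣi]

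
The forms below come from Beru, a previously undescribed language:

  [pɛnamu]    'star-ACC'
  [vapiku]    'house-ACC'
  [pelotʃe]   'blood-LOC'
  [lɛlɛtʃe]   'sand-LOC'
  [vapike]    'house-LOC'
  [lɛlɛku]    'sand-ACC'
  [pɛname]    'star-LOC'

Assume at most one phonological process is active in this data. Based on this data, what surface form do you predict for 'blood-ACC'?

[peloku]

The root 'sand' surfaces as [lɛlɛtʃe] and [lɛlɛku], with a stem-final [tʃ] ~ [k] alternation.
The stem 'house' ([vapike], [vapiku]) shows [k] unchanged in both environments, so [k] cannot be basic with [tʃ] derived before the LOC suffix.
Therefore /tʃ/ is basic and [k] is derived by depalatalization (palato-alveolar /tʃ/ becomes [k] when no front vowel follows).
From [pelotʃe] the stem 'blood' is /pelotʃ/; when no front vowel follows this yields [peloku].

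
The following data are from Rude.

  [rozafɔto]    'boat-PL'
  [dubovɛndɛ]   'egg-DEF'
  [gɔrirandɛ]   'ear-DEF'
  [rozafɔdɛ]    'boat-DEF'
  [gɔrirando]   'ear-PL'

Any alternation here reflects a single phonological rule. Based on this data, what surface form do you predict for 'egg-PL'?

The PL suffix surfaces as [-do] and [-to], depending on the final segment of the stem.
The DEF suffix, which begins with [d], is invariant after every stem; so [d] is not altered by any rule here.
So the underlying form is /-to/, and voiceless stops become voiced after a nasal.
After 'egg', which ends in a nasal, the suffix surfaces as [-do], giving [dubovɛndo].

[dubovɛndo]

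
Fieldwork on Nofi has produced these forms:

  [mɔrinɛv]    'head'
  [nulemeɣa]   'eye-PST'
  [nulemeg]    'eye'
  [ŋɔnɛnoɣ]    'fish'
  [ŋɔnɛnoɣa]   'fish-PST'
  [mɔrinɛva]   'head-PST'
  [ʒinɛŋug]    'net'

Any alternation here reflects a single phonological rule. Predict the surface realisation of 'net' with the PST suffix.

The stem for 'eye' ends in [ɣ] in [nulemeɣa] but [g] in [nulemeg].
If /ɣ/ were underlying and a rule turned it into [g] in isolation, 'fish' would also alternate; but it has [ɣ] in both [ŋɔnɛnoɣa] and [ŋɔnɛnoɣ].
Therefore /g/ is basic and [ɣ] is derived by intervocalic spirantization (voiced stops become fricatives between vowels).
The one attested form of 'net', [ʒinɛŋug], shows underlying /ʒinɛŋug/. Applying the same rule between vowels gives [ʒinɛŋuɣa].

[ʒinɛŋuɣa]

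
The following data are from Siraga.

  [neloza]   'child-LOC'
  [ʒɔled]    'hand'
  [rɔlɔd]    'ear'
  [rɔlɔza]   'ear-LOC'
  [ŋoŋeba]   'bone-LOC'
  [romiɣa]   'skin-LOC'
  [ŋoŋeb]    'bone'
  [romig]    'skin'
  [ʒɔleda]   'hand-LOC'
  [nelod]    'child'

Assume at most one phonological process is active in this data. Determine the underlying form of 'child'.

/neloz/

The root 'child' surfaces as [neloza] and [nelod], with a stem-final [z] ~ [d] alternation.
Compare 'hand', with invariant [d] in [ʒɔleda] and [ʒɔled]: an analysis with underlying /d/ and a rule producing [z] before the LOC suffix would wrongly predict alternation here too.
Therefore /z/ is basic and [d] is derived by word-final hardening (voiced fricatives become stops word-finally).
The underlying form of 'child' is therefore /neloz/.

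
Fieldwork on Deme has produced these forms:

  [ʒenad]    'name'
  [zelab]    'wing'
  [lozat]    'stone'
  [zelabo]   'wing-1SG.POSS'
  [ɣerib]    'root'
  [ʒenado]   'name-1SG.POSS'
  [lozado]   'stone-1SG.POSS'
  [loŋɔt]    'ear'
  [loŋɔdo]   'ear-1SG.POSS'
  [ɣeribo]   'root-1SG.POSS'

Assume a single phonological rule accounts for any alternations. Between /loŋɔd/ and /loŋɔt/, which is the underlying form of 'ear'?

The stem for 'ear' ends in [d] in [loŋɔdo] but [t] in [loŋɔt].
But 'name' keeps [d] in both environments ([ʒenado], [ʒenad]), so there is no rule changing /d/ to [t] in isolation.
The underlying segment must be /t/; voiceless stops become voiced between vowels, yielding [d] there.

/loŋɔt/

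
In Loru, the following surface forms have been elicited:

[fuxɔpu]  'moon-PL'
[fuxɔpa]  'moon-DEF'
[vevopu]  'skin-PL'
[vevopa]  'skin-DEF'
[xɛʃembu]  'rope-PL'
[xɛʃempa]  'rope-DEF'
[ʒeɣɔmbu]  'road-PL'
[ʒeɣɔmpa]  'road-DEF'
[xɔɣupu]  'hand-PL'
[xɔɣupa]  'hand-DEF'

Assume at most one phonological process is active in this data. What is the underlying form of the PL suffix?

The PL suffix surfaces as [-bu] and [-pu], depending on the final segment of the stem.
By contrast the DEF suffix keeps its initial [p] throughout — that segment must be underlying.
The PL suffix is therefore /-bu/ underlyingly, with post-vocalic devoicing: voiced stops become voiceless after a vowel.

/-bu/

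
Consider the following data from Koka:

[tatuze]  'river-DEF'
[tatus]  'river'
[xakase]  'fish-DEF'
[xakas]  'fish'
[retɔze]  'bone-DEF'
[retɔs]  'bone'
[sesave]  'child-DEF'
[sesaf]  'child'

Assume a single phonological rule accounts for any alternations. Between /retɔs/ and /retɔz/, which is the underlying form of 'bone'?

'bone' shows [z] ~ [s] at the end of the stem ([retɔze] vs [retɔs]).
The stem 'fish' ([xakase], [xakas]) shows [s] unchanged in both environments, so [s] cannot be basic with [z] derived before the DEF suffix.
The underlying segment must be /z/; voiced obstruents become voiceless word-finally, yielding [s] there.

/retɔz/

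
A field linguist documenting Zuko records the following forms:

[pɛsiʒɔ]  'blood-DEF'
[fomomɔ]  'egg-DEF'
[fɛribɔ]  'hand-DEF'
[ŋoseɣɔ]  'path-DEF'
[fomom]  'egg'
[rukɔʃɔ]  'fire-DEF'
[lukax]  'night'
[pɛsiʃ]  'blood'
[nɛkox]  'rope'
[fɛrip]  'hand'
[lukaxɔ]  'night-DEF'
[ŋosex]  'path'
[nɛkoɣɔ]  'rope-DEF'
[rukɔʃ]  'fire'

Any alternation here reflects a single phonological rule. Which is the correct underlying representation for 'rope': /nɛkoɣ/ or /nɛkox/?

The stem for 'rope' ends in [ɣ] in [nɛkoɣɔ] but [x] in [nɛkox].
If /x/ were underlying and a rule turned it into [ɣ] before the DEF suffix, 'night' would also alternate; but it has [x] in both [lukaxɔ] and [lukax].
The underlying segment must be /ɣ/; voiced obstruents become voiceless word-finally, yielding [x] there.

/nɛkoɣ/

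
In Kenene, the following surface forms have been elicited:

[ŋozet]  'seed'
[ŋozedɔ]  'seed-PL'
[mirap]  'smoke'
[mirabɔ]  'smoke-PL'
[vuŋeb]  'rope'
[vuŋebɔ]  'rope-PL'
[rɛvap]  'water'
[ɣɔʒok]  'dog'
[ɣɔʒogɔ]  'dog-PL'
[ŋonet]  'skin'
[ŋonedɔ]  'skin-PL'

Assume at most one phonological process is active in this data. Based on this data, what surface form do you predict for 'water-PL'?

'smoke' shows [p] ~ [b] at the end of the stem ([mirap] vs [mirabɔ]).
Compare 'rope', with invariant [b] in [vuŋeb] and [vuŋebɔ]: an analysis with underlying /b/ and a rule producing [p] in isolation would wrongly predict alternation here too.
The underlying segment must be /p/; voiceless stops become voiced between vowels, yielding [b] there.
The one attested form of 'water', [rɛvap], shows underlying /rɛvap/. Applying the same rule between vowels gives [rɛvabɔ].

[rɛvabɔ]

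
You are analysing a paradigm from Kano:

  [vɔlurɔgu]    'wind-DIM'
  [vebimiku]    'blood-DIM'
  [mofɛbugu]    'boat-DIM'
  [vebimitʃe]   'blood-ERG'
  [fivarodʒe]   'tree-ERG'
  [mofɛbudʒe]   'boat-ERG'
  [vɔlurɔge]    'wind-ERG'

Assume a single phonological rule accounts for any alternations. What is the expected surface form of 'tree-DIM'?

The stem for 'boat' ends in [g] in [mofɛbugu] but [dʒ] in [mofɛbudʒe].
Compare 'wind', with invariant [g] in [vɔlurɔgu] and [vɔlurɔge]: an analysis with underlying /g/ and a rule producing [dʒ] before the ERG suffix would wrongly predict alternation here too.
The underlying segment must be /dʒ/; palato-alveolar /tʃ/ and /dʒ/ become [k] and [g] when no front vowel follows, yielding [g] there.
From [fivarodʒe] the stem 'tree' is /fivarodʒ/; when no front vowel follows this yields [fivarogu].

[fivarogu]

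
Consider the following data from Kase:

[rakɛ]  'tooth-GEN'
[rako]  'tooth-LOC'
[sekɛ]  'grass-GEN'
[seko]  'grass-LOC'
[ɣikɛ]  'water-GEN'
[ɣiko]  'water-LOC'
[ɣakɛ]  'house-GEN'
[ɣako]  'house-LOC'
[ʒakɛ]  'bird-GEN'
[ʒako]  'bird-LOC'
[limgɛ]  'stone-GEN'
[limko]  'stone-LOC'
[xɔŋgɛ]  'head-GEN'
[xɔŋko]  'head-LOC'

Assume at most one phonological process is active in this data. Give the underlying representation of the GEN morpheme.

The GEN morpheme has two allomorphs, [-gɛ] and [-kɛ].
By contrast the LOC suffix keeps its initial [k] throughout — that segment must be underlying.
So the underlying form is /-gɛ/, and voiced stops become voiceless after a vowel.

/-gɛ/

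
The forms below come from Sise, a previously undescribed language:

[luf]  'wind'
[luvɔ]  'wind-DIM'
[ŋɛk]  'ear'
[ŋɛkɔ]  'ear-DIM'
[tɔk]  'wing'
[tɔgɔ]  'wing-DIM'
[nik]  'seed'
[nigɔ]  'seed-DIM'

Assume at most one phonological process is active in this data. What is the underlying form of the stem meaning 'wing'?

The stem for 'wing' ends in [k] in [tɔk] but [g] in [tɔgɔ].
But 'ear' keeps [k] in both environments ([ŋɛk], [ŋɛkɔ]), so there is no rule changing /k/ to [g] before the DIM suffix.
So /g/ is underlying, and a rule of word-final obstruent devoicing — voiced obstruents become voiceless word-finally — gives [k].
So 'wing' = /tɔg/.

/tɔg/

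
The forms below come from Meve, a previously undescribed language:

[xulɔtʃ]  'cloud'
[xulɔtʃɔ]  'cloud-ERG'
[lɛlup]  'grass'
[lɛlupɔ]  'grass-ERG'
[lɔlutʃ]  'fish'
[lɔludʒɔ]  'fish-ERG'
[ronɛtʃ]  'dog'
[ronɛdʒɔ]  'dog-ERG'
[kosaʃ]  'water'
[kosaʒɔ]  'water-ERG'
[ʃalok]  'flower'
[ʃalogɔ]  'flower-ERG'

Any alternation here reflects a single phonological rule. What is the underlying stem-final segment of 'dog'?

In [ronɛtʃ] and [ronɛdʒɔ] the final segment of 'dog' alternates: [tʃ] ~ [dʒ].
But 'cloud' keeps [tʃ] in both environments ([xulɔtʃ], [xulɔtʃɔ]), so there is no rule changing /tʃ/ to [dʒ] before the ERG suffix.
The underlying segment must be /dʒ/; voiced obstruents become voiceless word-finally, yielding [tʃ] there.

/dʒ/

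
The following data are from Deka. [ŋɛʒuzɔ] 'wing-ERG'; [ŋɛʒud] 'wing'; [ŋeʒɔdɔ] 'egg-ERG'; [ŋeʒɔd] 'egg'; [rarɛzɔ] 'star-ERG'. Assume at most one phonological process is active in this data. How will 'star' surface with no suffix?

[rarɛd]

The root 'wing' surfaces as [ŋɛʒuzɔ] and [ŋɛʒud], with a stem-final [z] ~ [d] alternation.
If /d/ were underlying and a rule turned it into [z] before the ERG suffix, 'egg' would also alternate; but it has [d] in both [ŋeʒɔdɔ] and [ŋeʒɔd].
So /z/ is underlying, and a rule of word-final hardening — voiced fricatives become stops word-finally — gives [d].
The one attested form of 'star', [rarɛzɔ], shows underlying /rarɛz/. Applying the same rule word-finally gives [rarɛd].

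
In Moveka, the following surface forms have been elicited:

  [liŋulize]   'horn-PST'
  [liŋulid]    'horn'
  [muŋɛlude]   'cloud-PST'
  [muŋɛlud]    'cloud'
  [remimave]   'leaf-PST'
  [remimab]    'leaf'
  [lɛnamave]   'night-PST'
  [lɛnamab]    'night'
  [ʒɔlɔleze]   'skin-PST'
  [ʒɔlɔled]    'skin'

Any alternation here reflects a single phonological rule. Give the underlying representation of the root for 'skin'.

In [ʒɔlɔleze] and [ʒɔlɔled] the final segment of 'skin' alternates: [z] ~ [d].
If /d/ were underlying and a rule turned it into [z] before the PST suffix, 'cloud' would also alternate; but it has [d] in both [muŋɛlude] and [muŋɛlud].
The underlying segment must be /z/; voiced fricatives become stops word-finally, yielding [d] there.

/ʒɔlɔlez/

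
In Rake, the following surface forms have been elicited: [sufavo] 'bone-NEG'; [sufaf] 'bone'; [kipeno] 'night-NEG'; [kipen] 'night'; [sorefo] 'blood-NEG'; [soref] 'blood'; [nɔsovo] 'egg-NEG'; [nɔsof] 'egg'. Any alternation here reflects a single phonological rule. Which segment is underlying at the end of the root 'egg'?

In [nɔsovo] and [nɔsof] the final segment of 'egg' alternates: [v] ~ [f].
If /f/ were underlying and a rule turned it into [v] before the NEG suffix, 'blood' would also alternate; but it has [f] in both [sorefo] and [soref].
So /v/ is underlying, and a rule of word-final obstruent devoicing — voiced obstruents become voiceless word-finally — gives [f].

/v/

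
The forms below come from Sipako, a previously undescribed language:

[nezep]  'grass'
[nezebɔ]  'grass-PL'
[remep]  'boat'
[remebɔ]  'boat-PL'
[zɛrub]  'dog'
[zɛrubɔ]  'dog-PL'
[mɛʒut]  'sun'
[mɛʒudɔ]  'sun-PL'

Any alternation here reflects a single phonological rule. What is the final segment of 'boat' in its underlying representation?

The stem for 'boat' ends in [p] in [remep] but [b] in [remebɔ].
Compare 'dog', with invariant [b] in [zɛrub] and [zɛrubɔ]: an analysis with underlying /b/ and a rule producing [p] in isolation would wrongly predict alternation here too.
The alternation reflects intervocalic voicing: voiceless stops become voiced between vowels. /p/ is underlying.

/p/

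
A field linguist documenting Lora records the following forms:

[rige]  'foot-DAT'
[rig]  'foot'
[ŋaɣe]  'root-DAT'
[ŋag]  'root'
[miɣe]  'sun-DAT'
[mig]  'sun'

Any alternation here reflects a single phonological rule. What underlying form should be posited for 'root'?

The root 'root' surfaces as [ŋaɣe] and [ŋag], with a stem-final [ɣ] ~ [g] alternation.
The stem 'foot' ([rige], [rig]) shows [g] unchanged in both environments, so [g] cannot be basic with [ɣ] derived before the DAT suffix.
So /ɣ/ is underlying, and a rule of word-final hardening — voiced fricatives become stops word-finally — gives [g].
Hence 'root' is /ŋaɣ/ underlyingly.

/ŋaɣ/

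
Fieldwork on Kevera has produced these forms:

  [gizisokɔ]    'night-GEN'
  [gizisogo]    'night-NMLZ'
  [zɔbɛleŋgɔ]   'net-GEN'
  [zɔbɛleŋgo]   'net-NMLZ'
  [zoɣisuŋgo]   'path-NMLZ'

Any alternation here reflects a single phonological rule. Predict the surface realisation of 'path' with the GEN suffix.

The GEN morpheme has two allomorphs, [-gɔ] and [-kɔ].
By contrast the NMLZ suffix keeps its initial [g] throughout — that segment must be underlying.
So the underlying form is /-kɔ/, and voiceless stops become voiced after a nasal.
After 'path', which ends in a nasal, the suffix surfaces as [-gɔ], giving [zoɣisuŋgɔ].

[zoɣisuŋgɔ]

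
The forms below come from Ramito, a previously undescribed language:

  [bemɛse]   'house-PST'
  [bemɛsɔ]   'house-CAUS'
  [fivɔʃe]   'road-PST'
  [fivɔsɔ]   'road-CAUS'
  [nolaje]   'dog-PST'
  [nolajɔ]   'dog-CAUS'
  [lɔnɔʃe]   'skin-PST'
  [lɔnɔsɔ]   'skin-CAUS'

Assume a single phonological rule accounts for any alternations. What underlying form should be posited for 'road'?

/fivɔʃ/

In [fivɔʃe] and [fivɔsɔ] the final segment of 'road' alternates: [ʃ] ~ [s].
Compare 'house', with invariant [s] in [bemɛse] and [bemɛsɔ]: an analysis with underlying /s/ and a rule producing [ʃ] before the PST suffix would wrongly predict alternation here too.
So /ʃ/ is underlying, and a rule of depalatalization — palato-alveolar /ʃ/ becomes [s] when no front vowel follows — gives [s].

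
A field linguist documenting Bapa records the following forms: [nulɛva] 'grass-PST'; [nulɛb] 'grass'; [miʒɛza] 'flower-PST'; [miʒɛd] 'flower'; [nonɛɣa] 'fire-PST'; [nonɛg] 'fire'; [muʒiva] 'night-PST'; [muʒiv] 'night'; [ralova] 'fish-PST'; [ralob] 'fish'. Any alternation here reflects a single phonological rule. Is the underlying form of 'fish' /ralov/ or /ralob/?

In [ralova] and [ralob] the final segment of 'fish' alternates: [v] ~ [b].
If /v/ were underlying and a rule turned it into [b] in isolation, 'night' would also alternate; but it has [v] in both [muʒiva] and [muʒiv].
Therefore /b/ is basic and [v] is derived by intervocalic spirantization (voiced stops become fricatives between vowels).

/ralob/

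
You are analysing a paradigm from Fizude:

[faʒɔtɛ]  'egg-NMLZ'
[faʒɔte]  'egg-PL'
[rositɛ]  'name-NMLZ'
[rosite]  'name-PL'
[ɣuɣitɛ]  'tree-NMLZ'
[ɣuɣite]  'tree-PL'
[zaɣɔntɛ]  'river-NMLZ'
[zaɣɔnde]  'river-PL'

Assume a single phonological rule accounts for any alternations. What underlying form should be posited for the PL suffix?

/-de/

The PL suffix surfaces as [-de] and [-te], depending on the final segment of the stem.
The NMLZ suffix, which begins with [t], is invariant after every stem; so [t] is not altered by any rule here.
The PL suffix is therefore /-de/ underlyingly, with post-vocalic devoicing: voiced stops become voiceless after a vowel.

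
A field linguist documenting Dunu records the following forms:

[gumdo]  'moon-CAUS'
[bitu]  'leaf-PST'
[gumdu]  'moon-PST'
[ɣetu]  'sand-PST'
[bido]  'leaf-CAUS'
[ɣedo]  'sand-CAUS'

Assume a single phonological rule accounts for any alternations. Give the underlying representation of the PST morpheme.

/-tu/

The PST suffix surfaces as [-du] and [-tu], depending on the final segment of the stem.
By contrast the CAUS suffix keeps its initial [d] throughout — that segment must be underlying.
So the underlying form is /-tu/, and voiceless stops become voiced after a nasal.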